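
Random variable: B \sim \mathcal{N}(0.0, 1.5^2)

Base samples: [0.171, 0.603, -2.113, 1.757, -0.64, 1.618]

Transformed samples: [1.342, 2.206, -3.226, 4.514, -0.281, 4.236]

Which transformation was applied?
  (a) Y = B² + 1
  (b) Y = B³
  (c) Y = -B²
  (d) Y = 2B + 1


Checking option (d) Y = 2B + 1:
  B = 0.171 -> Y = 1.342 ✓
  B = 0.603 -> Y = 2.206 ✓
  B = -2.113 -> Y = -3.226 ✓
All samples match this transformation.

(d) 2B + 1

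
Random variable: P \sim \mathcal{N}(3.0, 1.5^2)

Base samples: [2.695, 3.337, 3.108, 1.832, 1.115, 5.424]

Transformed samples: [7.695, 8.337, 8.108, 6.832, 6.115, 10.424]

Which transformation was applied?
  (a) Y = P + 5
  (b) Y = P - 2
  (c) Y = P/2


Checking option (a) Y = P + 5:
  P = 2.695 -> Y = 7.695 ✓
  P = 3.337 -> Y = 8.337 ✓
  P = 3.108 -> Y = 8.108 ✓
All samples match this transformation.

(a) P + 5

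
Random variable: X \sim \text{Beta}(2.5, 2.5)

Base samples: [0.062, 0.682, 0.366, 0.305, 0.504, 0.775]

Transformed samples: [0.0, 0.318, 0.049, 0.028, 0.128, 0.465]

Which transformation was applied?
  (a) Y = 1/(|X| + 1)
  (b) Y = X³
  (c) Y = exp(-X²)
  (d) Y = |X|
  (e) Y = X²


Checking option (b) Y = X³:
  X = 0.062 -> Y = 0.0 ✓
  X = 0.682 -> Y = 0.318 ✓
  X = 0.366 -> Y = 0.049 ✓
All samples match this transformation.

(b) X³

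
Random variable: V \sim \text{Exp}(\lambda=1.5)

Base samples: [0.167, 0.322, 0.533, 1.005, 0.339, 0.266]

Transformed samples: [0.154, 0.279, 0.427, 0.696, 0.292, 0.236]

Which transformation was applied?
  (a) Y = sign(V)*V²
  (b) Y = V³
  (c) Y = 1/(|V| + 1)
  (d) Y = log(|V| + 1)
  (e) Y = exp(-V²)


Checking option (d) Y = log(|V| + 1):
  V = 0.167 -> Y = 0.154 ✓
  V = 0.322 -> Y = 0.279 ✓
  V = 0.533 -> Y = 0.427 ✓
All samples match this transformation.

(d) log(|V| + 1)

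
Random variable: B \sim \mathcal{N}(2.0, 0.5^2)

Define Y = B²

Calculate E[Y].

E[B²] = Var(B) + (E[B])² = 0.25 + 4 = 4.25

4.25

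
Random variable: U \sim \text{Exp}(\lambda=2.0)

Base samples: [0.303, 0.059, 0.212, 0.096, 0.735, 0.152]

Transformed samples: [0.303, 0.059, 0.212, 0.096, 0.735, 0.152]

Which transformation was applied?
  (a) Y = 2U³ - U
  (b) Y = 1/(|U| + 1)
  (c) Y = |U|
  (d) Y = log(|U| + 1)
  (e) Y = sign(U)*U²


Checking option (c) Y = |U|:
  U = 0.303 -> Y = 0.303 ✓
  U = 0.059 -> Y = 0.059 ✓
  U = 0.212 -> Y = 0.212 ✓
All samples match this transformation.

(c) |U|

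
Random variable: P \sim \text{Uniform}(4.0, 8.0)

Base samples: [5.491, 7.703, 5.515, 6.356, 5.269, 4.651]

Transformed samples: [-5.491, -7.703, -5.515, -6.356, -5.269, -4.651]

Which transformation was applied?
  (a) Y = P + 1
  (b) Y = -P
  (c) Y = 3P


Checking option (b) Y = -P:
  P = 5.491 -> Y = -5.491 ✓
  P = 7.703 -> Y = -7.703 ✓
  P = 5.515 -> Y = -5.515 ✓
All samples match this transformation.

(b) -P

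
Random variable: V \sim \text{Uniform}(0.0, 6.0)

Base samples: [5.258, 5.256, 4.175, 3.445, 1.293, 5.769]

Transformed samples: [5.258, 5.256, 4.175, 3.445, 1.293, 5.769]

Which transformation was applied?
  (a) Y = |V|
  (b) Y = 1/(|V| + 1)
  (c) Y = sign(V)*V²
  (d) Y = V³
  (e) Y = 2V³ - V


Checking option (a) Y = |V|:
  V = 5.258 -> Y = 5.258 ✓
  V = 5.256 -> Y = 5.256 ✓
  V = 4.175 -> Y = 4.175 ✓
All samples match this transformation.

(a) |V|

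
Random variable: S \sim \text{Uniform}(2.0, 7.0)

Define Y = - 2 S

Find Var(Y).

For Y = aS + b: Var(Y) = a² * Var(S)
Var(S) = (7 - 2)^2/12 = 2.0833333
Var(Y) = (-2)² * 2.0833333 = 4 * 2.0833333 = 8.3333333

8.3333333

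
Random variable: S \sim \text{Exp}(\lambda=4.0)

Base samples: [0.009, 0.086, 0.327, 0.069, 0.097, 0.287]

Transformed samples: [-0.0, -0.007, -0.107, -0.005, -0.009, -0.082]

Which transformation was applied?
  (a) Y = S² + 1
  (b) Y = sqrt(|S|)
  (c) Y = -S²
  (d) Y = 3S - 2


Checking option (c) Y = -S²:
  S = 0.009 -> Y = -0.0 ✓
  S = 0.086 -> Y = -0.007 ✓
  S = 0.327 -> Y = -0.107 ✓
All samples match this transformation.

(c) -S²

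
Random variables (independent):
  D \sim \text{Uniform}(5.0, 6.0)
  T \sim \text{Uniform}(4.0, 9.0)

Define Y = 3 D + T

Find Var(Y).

For independent RVs: Var(aX + bY) = a²Var(X) + b²Var(Y)
Var(D) = 0.083333333
Var(T) = 2.0833333
Var(Y) = 3²*0.083333333 + 1²*2.0833333
= 9*0.083333333 + 1*2.0833333 = 2.8333333

2.8333333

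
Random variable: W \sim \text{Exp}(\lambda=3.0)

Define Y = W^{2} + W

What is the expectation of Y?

E[Y] = 1*E[W²] + 1*E[W]
E[W] = 0.33333333
E[W²] = Var(W) + (E[W])² = 0.11111111 + 0.11111111 = 0.22222222
E[Y] = 1*0.22222222 + 1*0.33333333 = 0.55555556

0.55555556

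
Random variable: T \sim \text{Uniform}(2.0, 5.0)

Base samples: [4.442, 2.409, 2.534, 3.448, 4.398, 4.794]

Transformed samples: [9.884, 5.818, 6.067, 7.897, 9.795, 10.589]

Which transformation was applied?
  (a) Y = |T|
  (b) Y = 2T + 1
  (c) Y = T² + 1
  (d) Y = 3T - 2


Checking option (b) Y = 2T + 1:
  T = 4.442 -> Y = 9.884 ✓
  T = 2.409 -> Y = 5.818 ✓
  T = 2.534 -> Y = 6.067 ✓
All samples match this transformation.

(b) 2T + 1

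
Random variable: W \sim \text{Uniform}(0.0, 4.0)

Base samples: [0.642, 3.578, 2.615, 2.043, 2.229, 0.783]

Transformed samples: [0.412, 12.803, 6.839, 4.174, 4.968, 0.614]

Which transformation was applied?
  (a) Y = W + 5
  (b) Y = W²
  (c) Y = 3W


Checking option (b) Y = W²:
  W = 0.642 -> Y = 0.412 ✓
  W = 3.578 -> Y = 12.803 ✓
  W = 2.615 -> Y = 6.839 ✓
All samples match this transformation.

(b) W²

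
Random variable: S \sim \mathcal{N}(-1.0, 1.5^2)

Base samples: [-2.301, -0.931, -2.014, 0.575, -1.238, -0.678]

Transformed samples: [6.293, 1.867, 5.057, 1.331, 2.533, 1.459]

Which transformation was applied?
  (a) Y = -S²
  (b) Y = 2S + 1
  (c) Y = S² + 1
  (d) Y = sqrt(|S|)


Checking option (c) Y = S² + 1:
  S = -2.301 -> Y = 6.293 ✓
  S = -0.931 -> Y = 1.867 ✓
  S = -2.014 -> Y = 5.057 ✓
All samples match this transformation.

(c) S² + 1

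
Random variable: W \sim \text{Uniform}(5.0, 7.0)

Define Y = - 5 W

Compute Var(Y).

For Y = aW + b: Var(Y) = a² * Var(W)
Var(W) = (7 - 5)^2/12 = 0.33333333
Var(Y) = (-5)² * 0.33333333 = 25 * 0.33333333 = 8.3333333

8.3333333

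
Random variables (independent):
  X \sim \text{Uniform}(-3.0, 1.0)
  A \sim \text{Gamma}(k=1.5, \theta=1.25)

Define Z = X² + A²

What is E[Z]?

E[Z] = E[X²] + E[A²]
E[X²] = Var(X) + E[X]² = 1.3333333 + 1 = 2.3333333
E[A²] = Var(A) + E[A]² = 2.34375 + 3.515625 = 5.859375
E[Z] = 2.3333333 + 5.859375 = 8.1927083

8.1927083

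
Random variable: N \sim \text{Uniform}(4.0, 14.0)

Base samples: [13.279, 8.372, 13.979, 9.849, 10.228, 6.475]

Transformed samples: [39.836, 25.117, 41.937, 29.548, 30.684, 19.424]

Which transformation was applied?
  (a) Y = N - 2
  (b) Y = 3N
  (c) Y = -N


Checking option (b) Y = 3N:
  N = 13.279 -> Y = 39.836 ✓
  N = 8.372 -> Y = 25.117 ✓
  N = 13.979 -> Y = 41.937 ✓
All samples match this transformation.

(b) 3N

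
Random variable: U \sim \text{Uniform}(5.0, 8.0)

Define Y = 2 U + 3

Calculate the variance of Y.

For Y = aU + b: Var(Y) = a² * Var(U)
Var(U) = (8 - 5)^2/12 = 0.75
Var(Y) = 2² * 0.75 = 4 * 0.75 = 3

3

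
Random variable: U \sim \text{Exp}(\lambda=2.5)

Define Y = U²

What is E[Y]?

E[U²] = Var(U) + (E[U])² = 0.16 + 0.16 = 0.32

0.32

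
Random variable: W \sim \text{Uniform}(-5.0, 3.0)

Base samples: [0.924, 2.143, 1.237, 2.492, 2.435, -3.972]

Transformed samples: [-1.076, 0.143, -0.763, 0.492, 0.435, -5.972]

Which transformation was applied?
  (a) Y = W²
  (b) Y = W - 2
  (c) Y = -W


Checking option (b) Y = W - 2:
  W = 0.924 -> Y = -1.076 ✓
  W = 2.143 -> Y = 0.143 ✓
  W = 1.237 -> Y = -0.763 ✓
All samples match this transformation.

(b) W - 2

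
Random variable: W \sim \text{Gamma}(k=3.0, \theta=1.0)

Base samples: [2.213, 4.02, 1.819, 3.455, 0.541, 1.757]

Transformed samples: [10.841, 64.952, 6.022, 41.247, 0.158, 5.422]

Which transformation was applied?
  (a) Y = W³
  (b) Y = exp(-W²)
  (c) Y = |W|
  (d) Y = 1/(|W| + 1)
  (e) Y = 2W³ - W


Checking option (a) Y = W³:
  W = 2.213 -> Y = 10.841 ✓
  W = 4.02 -> Y = 64.952 ✓
  W = 1.819 -> Y = 6.022 ✓
All samples match this transformation.

(a) W³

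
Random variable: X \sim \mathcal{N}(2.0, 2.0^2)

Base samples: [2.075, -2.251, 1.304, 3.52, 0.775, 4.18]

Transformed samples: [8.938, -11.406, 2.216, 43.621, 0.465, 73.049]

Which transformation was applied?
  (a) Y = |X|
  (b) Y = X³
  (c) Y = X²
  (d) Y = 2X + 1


Checking option (b) Y = X³:
  X = 2.075 -> Y = 8.938 ✓
  X = -2.251 -> Y = -11.406 ✓
  X = 1.304 -> Y = 2.216 ✓
All samples match this transformation.

(b) X³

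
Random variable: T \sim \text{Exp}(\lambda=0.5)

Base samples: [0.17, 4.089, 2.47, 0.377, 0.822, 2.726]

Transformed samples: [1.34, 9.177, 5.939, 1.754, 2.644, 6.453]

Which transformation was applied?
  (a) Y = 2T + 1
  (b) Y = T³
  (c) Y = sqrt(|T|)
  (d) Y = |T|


Checking option (a) Y = 2T + 1:
  T = 0.17 -> Y = 1.34 ✓
  T = 4.089 -> Y = 9.177 ✓
  T = 2.47 -> Y = 5.939 ✓
All samples match this transformation.

(a) 2T + 1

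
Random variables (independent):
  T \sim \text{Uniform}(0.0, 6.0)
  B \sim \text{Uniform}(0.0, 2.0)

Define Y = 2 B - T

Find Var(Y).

For independent RVs: Var(aX + bY) = a²Var(X) + b²Var(Y)
Var(T) = 3
Var(B) = 0.33333333
Var(Y) = (-1)²*3 + 2²*0.33333333
= 1*3 + 4*0.33333333 = 4.3333333

4.3333333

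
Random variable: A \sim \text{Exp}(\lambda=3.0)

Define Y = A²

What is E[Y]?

Using E[X²] = Var(X) + (E[X])²:
E[A] = 0.33333333
Var(A) = 1/3.0^2 = 0.11111111
E[A²] = 0.11111111 + 0.33333333² = 0.11111111 + 0.11111111 = 0.22222222

0.22222222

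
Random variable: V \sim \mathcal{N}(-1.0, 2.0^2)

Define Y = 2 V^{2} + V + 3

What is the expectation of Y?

E[Y] = 2*E[V²] + 1*E[V] + 3
E[V] = -1
E[V²] = Var(V) + (E[V])² = 4 + 1 = 5
E[Y] = 2*5 + 1*(-1) + 3 = 12

12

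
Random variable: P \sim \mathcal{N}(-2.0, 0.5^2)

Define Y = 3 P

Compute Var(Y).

For Y = aP + b: Var(Y) = a² * Var(P)
Var(P) = 0.5^2 = 0.25
Var(Y) = 3² * 0.25 = 9 * 0.25 = 2.25

2.25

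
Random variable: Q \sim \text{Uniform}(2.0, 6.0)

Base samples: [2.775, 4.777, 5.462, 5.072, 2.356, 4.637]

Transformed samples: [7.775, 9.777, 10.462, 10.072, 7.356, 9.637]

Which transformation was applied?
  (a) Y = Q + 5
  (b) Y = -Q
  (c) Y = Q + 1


Checking option (a) Y = Q + 5:
  Q = 2.775 -> Y = 7.775 ✓
  Q = 4.777 -> Y = 9.777 ✓
  Q = 5.462 -> Y = 10.462 ✓
All samples match this transformation.

(a) Q + 5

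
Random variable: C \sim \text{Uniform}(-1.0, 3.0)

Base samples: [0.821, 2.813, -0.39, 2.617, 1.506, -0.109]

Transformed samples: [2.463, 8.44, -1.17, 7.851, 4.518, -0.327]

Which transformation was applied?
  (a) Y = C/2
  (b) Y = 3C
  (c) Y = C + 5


Checking option (b) Y = 3C:
  C = 0.821 -> Y = 2.463 ✓
  C = 2.813 -> Y = 8.44 ✓
  C = -0.39 -> Y = -1.17 ✓
All samples match this transformation.

(b) 3C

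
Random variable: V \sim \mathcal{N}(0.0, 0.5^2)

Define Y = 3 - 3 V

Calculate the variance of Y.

For Y = aV + b: Var(Y) = a² * Var(V)
Var(V) = 0.5^2 = 0.25
Var(Y) = (-3)² * 0.25 = 9 * 0.25 = 2.25

2.25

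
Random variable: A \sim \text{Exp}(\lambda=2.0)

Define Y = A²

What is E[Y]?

E[A²] = Var(A) + (E[A])² = 0.25 + 0.25 = 0.5

0.5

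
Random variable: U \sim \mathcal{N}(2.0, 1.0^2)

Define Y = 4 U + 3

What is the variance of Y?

For Y = aU + b: Var(Y) = a² * Var(U)
Var(U) = 1.0^2 = 1
Var(Y) = 4² * 1 = 16 * 1 = 16

16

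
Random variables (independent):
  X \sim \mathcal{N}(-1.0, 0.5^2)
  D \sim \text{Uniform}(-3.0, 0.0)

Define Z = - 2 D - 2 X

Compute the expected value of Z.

E[Z] = -2*E[X] - 2*E[D]
E[X] = -1
E[D] = -1.5
E[Z] = -2*(-1) - 2*(-1.5) = 5

5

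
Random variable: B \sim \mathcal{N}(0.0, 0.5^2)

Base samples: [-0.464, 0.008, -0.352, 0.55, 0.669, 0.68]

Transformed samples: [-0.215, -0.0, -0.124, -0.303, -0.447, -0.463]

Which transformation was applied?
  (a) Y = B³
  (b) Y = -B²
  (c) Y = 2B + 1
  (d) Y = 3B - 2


Checking option (b) Y = -B²:
  B = -0.464 -> Y = -0.215 ✓
  B = 0.008 -> Y = -0.0 ✓
  B = -0.352 -> Y = -0.124 ✓
All samples match this transformation.

(b) -B²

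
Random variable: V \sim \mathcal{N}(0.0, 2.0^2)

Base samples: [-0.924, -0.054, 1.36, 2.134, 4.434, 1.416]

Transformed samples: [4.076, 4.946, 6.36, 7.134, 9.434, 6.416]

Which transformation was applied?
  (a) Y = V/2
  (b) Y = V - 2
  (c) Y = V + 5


Checking option (c) Y = V + 5:
  V = -0.924 -> Y = 4.076 ✓
  V = -0.054 -> Y = 4.946 ✓
  V = 1.36 -> Y = 6.36 ✓
All samples match this transformation.

(c) V + 5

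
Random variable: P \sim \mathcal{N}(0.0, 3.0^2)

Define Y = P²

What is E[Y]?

Using E[X²] = Var(X) + (E[X])²:
E[P] = 0
Var(P) = 3.0^2 = 9
E[P²] = 9 + 0² = 9 + 0 = 9

9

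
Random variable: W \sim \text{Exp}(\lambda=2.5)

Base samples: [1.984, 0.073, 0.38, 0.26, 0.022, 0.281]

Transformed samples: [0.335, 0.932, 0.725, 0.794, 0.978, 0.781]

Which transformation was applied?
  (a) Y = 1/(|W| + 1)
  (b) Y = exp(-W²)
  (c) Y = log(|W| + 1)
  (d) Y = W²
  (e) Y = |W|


Checking option (a) Y = 1/(|W| + 1):
  W = 1.984 -> Y = 0.335 ✓
  W = 0.073 -> Y = 0.932 ✓
  W = 0.38 -> Y = 0.725 ✓
All samples match this transformation.

(a) 1/(|W| + 1)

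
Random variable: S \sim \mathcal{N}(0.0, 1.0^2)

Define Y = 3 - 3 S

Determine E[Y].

For Y = -3S + 3:
E[Y] = -3 * E[S] + 3
E[S] = 0.0 = 0
E[Y] = -3 * 0 + 3 = 3

3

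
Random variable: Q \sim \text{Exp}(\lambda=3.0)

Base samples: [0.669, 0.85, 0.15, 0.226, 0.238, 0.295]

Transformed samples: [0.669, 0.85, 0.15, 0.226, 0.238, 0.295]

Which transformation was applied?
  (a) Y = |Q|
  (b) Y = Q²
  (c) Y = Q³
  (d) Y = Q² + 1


Checking option (a) Y = |Q|:
  Q = 0.669 -> Y = 0.669 ✓
  Q = 0.85 -> Y = 0.85 ✓
  Q = 0.15 -> Y = 0.15 ✓
All samples match this transformation.

(a) |Q|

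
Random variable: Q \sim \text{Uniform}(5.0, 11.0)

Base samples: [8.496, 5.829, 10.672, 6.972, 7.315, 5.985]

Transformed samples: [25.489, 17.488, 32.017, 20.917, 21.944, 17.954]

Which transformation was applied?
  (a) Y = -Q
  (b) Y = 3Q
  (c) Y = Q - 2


Checking option (b) Y = 3Q:
  Q = 8.496 -> Y = 25.489 ✓
  Q = 5.829 -> Y = 17.488 ✓
  Q = 10.672 -> Y = 32.017 ✓
All samples match this transformation.

(b) 3Q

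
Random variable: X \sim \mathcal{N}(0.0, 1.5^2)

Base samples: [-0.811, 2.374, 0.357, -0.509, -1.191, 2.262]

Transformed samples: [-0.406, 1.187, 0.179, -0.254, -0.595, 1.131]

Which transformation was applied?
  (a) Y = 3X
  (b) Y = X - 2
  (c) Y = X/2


Checking option (c) Y = X/2:
  X = -0.811 -> Y = -0.406 ✓
  X = 2.374 -> Y = 1.187 ✓
  X = 0.357 -> Y = 0.179 ✓
All samples match this transformation.

(c) X/2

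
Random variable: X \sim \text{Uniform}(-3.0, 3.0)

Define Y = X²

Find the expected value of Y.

Using E[X²] = Var(X) + (E[X])²:
E[X] = 0
Var(X) = (3 + 3)^2/12 = 3
E[X²] = 3 + 0² = 3 + 0 = 3

3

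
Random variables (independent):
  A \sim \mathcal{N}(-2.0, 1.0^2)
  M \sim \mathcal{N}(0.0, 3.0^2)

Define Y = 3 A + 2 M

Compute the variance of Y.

For independent RVs: Var(aX + bY) = a²Var(X) + b²Var(Y)
Var(A) = 1
Var(M) = 9
Var(Y) = 3²*1 + 2²*9
= 9*1 + 4*9 = 45

45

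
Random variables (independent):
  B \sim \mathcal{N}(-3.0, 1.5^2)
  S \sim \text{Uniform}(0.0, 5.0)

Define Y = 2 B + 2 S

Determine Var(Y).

For independent RVs: Var(aX + bY) = a²Var(X) + b²Var(Y)
Var(B) = 2.25
Var(S) = 2.0833333
Var(Y) = 2²*2.25 + 2²*2.0833333
= 4*2.25 + 4*2.0833333 = 17.333333

17.333333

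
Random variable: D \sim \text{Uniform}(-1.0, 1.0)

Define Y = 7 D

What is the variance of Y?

For Y = aD + b: Var(Y) = a² * Var(D)
Var(D) = (1 + 1)^2/12 = 0.33333333
Var(Y) = 7² * 0.33333333 = 49 * 0.33333333 = 16.333333

16.333333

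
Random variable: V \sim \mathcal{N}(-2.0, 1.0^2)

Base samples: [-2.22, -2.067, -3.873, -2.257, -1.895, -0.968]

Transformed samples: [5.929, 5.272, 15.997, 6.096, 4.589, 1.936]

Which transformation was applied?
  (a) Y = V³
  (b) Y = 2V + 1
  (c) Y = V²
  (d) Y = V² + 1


Checking option (d) Y = V² + 1:
  V = -2.22 -> Y = 5.929 ✓
  V = -2.067 -> Y = 5.272 ✓
  V = -3.873 -> Y = 15.997 ✓
All samples match this transformation.

(d) V² + 1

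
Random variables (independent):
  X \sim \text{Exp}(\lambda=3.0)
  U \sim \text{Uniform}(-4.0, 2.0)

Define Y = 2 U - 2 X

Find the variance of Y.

For independent RVs: Var(aX + bY) = a²Var(X) + b²Var(Y)
Var(X) = 0.11111111
Var(U) = 3
Var(Y) = (-2)²*0.11111111 + 2²*3
= 4*0.11111111 + 4*3 = 12.444444

12.444444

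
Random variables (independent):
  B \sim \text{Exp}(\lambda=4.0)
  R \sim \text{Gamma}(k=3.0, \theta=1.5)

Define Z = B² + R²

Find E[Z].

E[Z] = E[B²] + E[R²]
E[B²] = Var(B) + E[B]² = 0.0625 + 0.0625 = 0.125
E[R²] = Var(R) + E[R]² = 6.75 + 20.25 = 27
E[Z] = 0.125 + 27 = 27.125

27.125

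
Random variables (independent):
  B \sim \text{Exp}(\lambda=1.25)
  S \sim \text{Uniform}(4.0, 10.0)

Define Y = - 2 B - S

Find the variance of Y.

For independent RVs: Var(aX + bY) = a²Var(X) + b²Var(Y)
Var(B) = 0.64
Var(S) = 3
Var(Y) = (-2)²*0.64 + (-1)²*3
= 4*0.64 + 1*3 = 5.56

5.56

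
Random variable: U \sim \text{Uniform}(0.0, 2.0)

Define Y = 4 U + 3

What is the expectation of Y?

For Y = 4U + 3:
E[Y] = 4 * E[U] + 3
E[U] = (0 + 2)/2 = 1
E[Y] = 4 * 1 + 3 = 7

7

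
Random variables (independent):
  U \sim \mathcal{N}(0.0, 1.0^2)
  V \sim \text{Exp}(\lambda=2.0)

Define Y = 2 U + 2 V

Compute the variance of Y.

For independent RVs: Var(aX + bY) = a²Var(X) + b²Var(Y)
Var(U) = 1
Var(V) = 0.25
Var(Y) = 2²*1 + 2²*0.25
= 4*1 + 4*0.25 = 5

5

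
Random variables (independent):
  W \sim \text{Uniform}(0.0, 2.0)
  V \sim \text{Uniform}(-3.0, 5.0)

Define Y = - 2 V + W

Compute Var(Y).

For independent RVs: Var(aX + bY) = a²Var(X) + b²Var(Y)
Var(W) = 0.33333333
Var(V) = 5.3333333
Var(Y) = 1²*0.33333333 + (-2)²*5.3333333
= 1*0.33333333 + 4*5.3333333 = 21.666667

21.666667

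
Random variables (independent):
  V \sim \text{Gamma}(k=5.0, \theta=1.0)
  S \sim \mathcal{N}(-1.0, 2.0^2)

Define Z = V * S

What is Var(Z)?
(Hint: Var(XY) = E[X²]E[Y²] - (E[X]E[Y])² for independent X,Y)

Var(XY) = E[X²]E[Y²] - (E[X]E[Y])²
E[V] = 5, Var(V) = 5
E[S] = -1, Var(S) = 4
E[V²] = 5 + 5² = 30
E[S²] = 4 + (-1)² = 5
Var(Z) = 30*5 - (5*(-1))²
= 150 - 25 = 125

125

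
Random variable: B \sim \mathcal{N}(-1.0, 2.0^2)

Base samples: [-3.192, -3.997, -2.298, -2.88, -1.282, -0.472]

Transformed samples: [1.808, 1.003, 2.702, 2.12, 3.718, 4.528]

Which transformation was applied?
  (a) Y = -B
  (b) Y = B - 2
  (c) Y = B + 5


Checking option (c) Y = B + 5:
  B = -3.192 -> Y = 1.808 ✓
  B = -3.997 -> Y = 1.003 ✓
  B = -2.298 -> Y = 2.702 ✓
All samples match this transformation.

(c) B + 5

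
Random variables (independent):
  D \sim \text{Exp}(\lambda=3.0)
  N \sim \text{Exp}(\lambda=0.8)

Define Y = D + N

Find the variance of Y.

For independent RVs: Var(aX + bY) = a²Var(X) + b²Var(Y)
Var(D) = 0.11111111
Var(N) = 1.5625
Var(Y) = 1²*0.11111111 + 1²*1.5625
= 1*0.11111111 + 1*1.5625 = 1.6736111

1.6736111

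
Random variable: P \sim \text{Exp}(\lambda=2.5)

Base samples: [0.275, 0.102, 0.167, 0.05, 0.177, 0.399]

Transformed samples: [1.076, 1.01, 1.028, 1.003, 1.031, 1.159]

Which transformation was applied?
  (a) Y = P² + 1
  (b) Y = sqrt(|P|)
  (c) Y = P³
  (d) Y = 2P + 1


Checking option (a) Y = P² + 1:
  P = 0.275 -> Y = 1.076 ✓
  P = 0.102 -> Y = 1.01 ✓
  P = 0.167 -> Y = 1.028 ✓
All samples match this transformation.

(a) P² + 1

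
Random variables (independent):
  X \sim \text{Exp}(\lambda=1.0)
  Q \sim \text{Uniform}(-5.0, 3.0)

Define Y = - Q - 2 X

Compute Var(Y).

For independent RVs: Var(aX + bY) = a²Var(X) + b²Var(Y)
Var(X) = 1
Var(Q) = 5.3333333
Var(Y) = (-2)²*1 + (-1)²*5.3333333
= 4*1 + 1*5.3333333 = 9.3333333

9.3333333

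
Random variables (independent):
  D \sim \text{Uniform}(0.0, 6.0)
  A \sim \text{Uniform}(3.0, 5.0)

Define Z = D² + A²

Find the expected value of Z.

E[Z] = E[D²] + E[A²]
E[D²] = Var(D) + E[D]² = 3 + 9 = 12
E[A²] = Var(A) + E[A]² = 0.33333333 + 16 = 16.333333
E[Z] = 12 + 16.333333 = 28.333333

28.333333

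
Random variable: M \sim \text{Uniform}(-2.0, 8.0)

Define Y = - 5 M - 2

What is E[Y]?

For Y = -5M - 2:
E[Y] = -5 * E[M] - 2
E[M] = (-2 + 8)/2 = 3
E[Y] = -5 * 3 - 2 = -17

-17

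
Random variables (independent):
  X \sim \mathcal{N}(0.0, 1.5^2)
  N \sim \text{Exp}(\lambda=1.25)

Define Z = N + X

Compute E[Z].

E[Z] = 1*E[X] + 1*E[N]
E[X] = 0
E[N] = 0.8
E[Z] = 1*0 + 1*0.8 = 0.8

0.8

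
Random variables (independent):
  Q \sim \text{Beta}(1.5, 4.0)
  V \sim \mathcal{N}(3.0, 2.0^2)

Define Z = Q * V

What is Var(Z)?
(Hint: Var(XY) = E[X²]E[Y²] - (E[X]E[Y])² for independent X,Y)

Var(XY) = E[X²]E[Y²] - (E[X]E[Y])²
E[Q] = 0.27272727, Var(Q) = 0.03051494
E[V] = 3, Var(V) = 4
E[Q²] = 0.03051494 + 0.27272727² = 0.1048951
E[V²] = 4 + 3² = 13
Var(Z) = 0.1048951*13 - (0.27272727*3)²
= 1.3636364 - 0.66942149 = 0.69421488

0.69421488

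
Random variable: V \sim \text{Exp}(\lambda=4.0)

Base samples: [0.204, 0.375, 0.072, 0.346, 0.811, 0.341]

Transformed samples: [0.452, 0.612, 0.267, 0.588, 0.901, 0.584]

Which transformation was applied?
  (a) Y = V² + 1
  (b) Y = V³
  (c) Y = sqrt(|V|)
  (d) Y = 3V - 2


Checking option (c) Y = sqrt(|V|):
  V = 0.204 -> Y = 0.452 ✓
  V = 0.375 -> Y = 0.612 ✓
  V = 0.072 -> Y = 0.267 ✓
All samples match this transformation.

(c) sqrt(|V|)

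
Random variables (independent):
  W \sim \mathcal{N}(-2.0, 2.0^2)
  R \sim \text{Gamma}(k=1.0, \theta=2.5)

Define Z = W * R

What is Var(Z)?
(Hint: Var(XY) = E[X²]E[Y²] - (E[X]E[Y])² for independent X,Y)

Var(XY) = E[X²]E[Y²] - (E[X]E[Y])²
E[W] = -2, Var(W) = 4
E[R] = 2.5, Var(R) = 6.25
E[W²] = 4 + (-2)² = 8
E[R²] = 6.25 + 2.5² = 12.5
Var(Z) = 8*12.5 - (-2*2.5)²
= 100 - 25 = 75

75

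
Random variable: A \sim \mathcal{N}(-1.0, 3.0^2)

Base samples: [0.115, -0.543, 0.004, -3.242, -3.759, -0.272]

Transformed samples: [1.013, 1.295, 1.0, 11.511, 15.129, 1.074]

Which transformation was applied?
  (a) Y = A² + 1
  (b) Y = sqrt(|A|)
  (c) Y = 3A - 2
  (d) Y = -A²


Checking option (a) Y = A² + 1:
  A = 0.115 -> Y = 1.013 ✓
  A = -0.543 -> Y = 1.295 ✓
  A = 0.004 -> Y = 1.0 ✓
All samples match this transformation.

(a) A² + 1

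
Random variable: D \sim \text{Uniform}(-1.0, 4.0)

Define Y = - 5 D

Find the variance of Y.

For Y = aD + b: Var(Y) = a² * Var(D)
Var(D) = (4 + 1)^2/12 = 2.0833333
Var(Y) = (-5)² * 2.0833333 = 25 * 2.0833333 = 52.083333

52.083333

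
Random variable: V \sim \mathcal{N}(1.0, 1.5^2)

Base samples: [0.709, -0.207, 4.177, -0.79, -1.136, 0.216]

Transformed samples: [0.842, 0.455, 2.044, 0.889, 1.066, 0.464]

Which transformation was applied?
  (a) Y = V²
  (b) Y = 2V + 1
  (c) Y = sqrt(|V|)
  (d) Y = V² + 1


Checking option (c) Y = sqrt(|V|):
  V = 0.709 -> Y = 0.842 ✓
  V = -0.207 -> Y = 0.455 ✓
  V = 4.177 -> Y = 2.044 ✓
All samples match this transformation.

(c) sqrt(|V|)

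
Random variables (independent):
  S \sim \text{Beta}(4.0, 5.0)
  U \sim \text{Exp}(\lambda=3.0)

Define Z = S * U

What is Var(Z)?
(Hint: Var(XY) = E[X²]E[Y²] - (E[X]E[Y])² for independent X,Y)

Var(XY) = E[X²]E[Y²] - (E[X]E[Y])²
E[S] = 0.44444444, Var(S) = 0.024691358
E[U] = 0.33333333, Var(U) = 0.11111111
E[S²] = 0.024691358 + 0.44444444² = 0.22222222
E[U²] = 0.11111111 + 0.33333333² = 0.22222222
Var(Z) = 0.22222222*0.22222222 - (0.44444444*0.33333333)²
= 0.049382716 - 0.021947874 = 0.027434842

0.027434842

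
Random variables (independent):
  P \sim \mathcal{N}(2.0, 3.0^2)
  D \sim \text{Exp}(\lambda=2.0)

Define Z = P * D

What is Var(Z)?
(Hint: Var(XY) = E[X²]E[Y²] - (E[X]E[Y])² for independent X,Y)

Var(XY) = E[X²]E[Y²] - (E[X]E[Y])²
E[P] = 2, Var(P) = 9
E[D] = 0.5, Var(D) = 0.25
E[P²] = 9 + 2² = 13
E[D²] = 0.25 + 0.5² = 0.5
Var(Z) = 13*0.5 - (2*0.5)²
= 6.5 - 1 = 5.5

5.5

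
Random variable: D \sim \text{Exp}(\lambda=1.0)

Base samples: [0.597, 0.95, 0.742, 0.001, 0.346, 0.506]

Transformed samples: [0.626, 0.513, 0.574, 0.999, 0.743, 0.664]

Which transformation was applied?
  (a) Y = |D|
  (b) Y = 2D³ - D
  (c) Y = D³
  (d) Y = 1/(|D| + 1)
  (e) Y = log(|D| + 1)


Checking option (d) Y = 1/(|D| + 1):
  D = 0.597 -> Y = 0.626 ✓
  D = 0.95 -> Y = 0.513 ✓
  D = 0.742 -> Y = 0.574 ✓
All samples match this transformation.

(d) 1/(|D| + 1)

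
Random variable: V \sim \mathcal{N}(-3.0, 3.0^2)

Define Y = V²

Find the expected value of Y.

E[V²] = Var(V) + (E[V])² = 9 + 9 = 18

18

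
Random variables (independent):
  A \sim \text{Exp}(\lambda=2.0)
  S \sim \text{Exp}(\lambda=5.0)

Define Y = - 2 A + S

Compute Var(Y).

For independent RVs: Var(aX + bY) = a²Var(X) + b²Var(Y)
Var(A) = 0.25
Var(S) = 0.04
Var(Y) = (-2)²*0.25 + 1²*0.04
= 4*0.25 + 1*0.04 = 1.04

1.04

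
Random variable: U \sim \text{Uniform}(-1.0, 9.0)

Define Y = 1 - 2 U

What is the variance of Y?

For Y = aU + b: Var(Y) = a² * Var(U)
Var(U) = (9 + 1)^2/12 = 8.3333333
Var(Y) = (-2)² * 8.3333333 = 4 * 8.3333333 = 33.333333

33.333333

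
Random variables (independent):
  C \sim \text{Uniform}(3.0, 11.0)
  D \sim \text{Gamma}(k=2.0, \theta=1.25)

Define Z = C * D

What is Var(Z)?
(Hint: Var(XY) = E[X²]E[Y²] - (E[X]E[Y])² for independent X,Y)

Var(XY) = E[X²]E[Y²] - (E[X]E[Y])²
E[C] = 7, Var(C) = 5.3333333
E[D] = 2.5, Var(D) = 3.125
E[C²] = 5.3333333 + 7² = 54.333333
E[D²] = 3.125 + 2.5² = 9.375
Var(Z) = 54.333333*9.375 - (7*2.5)²
= 509.375 - 306.25 = 203.125

203.125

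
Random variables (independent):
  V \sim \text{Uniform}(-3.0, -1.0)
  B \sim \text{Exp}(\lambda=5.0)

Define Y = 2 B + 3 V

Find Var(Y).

For independent RVs: Var(aX + bY) = a²Var(X) + b²Var(Y)
Var(V) = 0.33333333
Var(B) = 0.04
Var(Y) = 3²*0.33333333 + 2²*0.04
= 9*0.33333333 + 4*0.04 = 3.16

3.16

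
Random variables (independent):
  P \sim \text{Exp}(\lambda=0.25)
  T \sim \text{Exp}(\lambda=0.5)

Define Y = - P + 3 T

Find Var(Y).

For independent RVs: Var(aX + bY) = a²Var(X) + b²Var(Y)
Var(P) = 16
Var(T) = 4
Var(Y) = (-1)²*16 + 3²*4
= 1*16 + 9*4 = 52

52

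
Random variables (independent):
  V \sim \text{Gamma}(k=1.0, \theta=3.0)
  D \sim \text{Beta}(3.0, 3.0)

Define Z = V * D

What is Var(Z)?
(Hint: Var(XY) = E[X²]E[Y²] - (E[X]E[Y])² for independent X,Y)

Var(XY) = E[X²]E[Y²] - (E[X]E[Y])²
E[V] = 3, Var(V) = 9
E[D] = 0.5, Var(D) = 0.035714286
E[V²] = 9 + 3² = 18
E[D²] = 0.035714286 + 0.5² = 0.28571429
Var(Z) = 18*0.28571429 - (3*0.5)²
= 5.1428571 - 2.25 = 2.8928571

2.8928571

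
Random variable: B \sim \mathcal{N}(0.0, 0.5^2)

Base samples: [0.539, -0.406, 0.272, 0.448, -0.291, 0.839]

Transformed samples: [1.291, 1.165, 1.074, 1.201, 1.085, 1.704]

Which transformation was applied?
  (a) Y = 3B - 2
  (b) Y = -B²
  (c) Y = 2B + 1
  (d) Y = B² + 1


Checking option (d) Y = B² + 1:
  B = 0.539 -> Y = 1.291 ✓
  B = -0.406 -> Y = 1.165 ✓
  B = 0.272 -> Y = 1.074 ✓
All samples match this transformation.

(d) B² + 1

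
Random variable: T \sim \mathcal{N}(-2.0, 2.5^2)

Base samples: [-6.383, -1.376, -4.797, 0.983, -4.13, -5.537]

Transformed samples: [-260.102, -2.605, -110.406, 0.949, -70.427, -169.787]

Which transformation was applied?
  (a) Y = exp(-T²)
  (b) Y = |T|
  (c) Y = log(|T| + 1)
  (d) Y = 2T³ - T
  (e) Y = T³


Checking option (e) Y = T³:
  T = -6.383 -> Y = -260.102 ✓
  T = -1.376 -> Y = -2.605 ✓
  T = -4.797 -> Y = -110.406 ✓
All samples match this transformation.

(e) T³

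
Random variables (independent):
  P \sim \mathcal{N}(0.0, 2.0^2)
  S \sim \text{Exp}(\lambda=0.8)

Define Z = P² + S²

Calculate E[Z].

E[Z] = E[P²] + E[S²]
E[P²] = Var(P) + E[P]² = 4 + 0 = 4
E[S²] = Var(S) + E[S]² = 1.5625 + 1.5625 = 3.125
E[Z] = 4 + 3.125 = 7.125

7.125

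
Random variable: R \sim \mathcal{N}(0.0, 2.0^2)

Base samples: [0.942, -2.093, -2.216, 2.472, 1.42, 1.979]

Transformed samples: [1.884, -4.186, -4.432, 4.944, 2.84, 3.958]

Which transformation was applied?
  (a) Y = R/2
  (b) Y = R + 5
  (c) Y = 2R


Checking option (c) Y = 2R:
  R = 0.942 -> Y = 1.884 ✓
  R = -2.093 -> Y = -4.186 ✓
  R = -2.216 -> Y = -4.432 ✓
All samples match this transformation.

(c) 2R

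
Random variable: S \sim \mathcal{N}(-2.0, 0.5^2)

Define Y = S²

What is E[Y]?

Using E[X²] = Var(X) + (E[X])²:
E[S] = -2
Var(S) = 0.5^2 = 0.25
E[S²] = 0.25 + (-2)² = 0.25 + 4 = 4.25

4.25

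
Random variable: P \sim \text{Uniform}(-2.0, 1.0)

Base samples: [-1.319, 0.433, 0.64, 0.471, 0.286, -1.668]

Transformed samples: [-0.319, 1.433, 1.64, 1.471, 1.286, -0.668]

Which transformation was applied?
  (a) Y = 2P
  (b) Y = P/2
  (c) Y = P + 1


Checking option (c) Y = P + 1:
  P = -1.319 -> Y = -0.319 ✓
  P = 0.433 -> Y = 1.433 ✓
  P = 0.64 -> Y = 1.64 ✓
All samples match this transformation.

(c) P + 1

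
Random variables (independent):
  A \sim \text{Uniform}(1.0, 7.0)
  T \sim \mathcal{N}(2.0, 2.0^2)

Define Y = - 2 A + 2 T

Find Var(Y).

For independent RVs: Var(aX + bY) = a²Var(X) + b²Var(Y)
Var(A) = 3
Var(T) = 4
Var(Y) = (-2)²*3 + 2²*4
= 4*3 + 4*4 = 28

28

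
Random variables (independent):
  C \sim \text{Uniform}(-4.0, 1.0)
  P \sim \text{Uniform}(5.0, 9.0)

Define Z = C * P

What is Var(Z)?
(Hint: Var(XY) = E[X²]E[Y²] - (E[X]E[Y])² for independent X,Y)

Var(XY) = E[X²]E[Y²] - (E[X]E[Y])²
E[C] = -1.5, Var(C) = 2.0833333
E[P] = 7, Var(P) = 1.3333333
E[C²] = 2.0833333 + (-1.5)² = 4.3333333
E[P²] = 1.3333333 + 7² = 50.333333
Var(Z) = 4.3333333*50.333333 - (-1.5*7)²
= 218.11111 - 110.25 = 107.86111

107.86111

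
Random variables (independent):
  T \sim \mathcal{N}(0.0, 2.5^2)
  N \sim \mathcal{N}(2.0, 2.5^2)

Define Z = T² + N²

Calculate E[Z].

E[Z] = E[T²] + E[N²]
E[T²] = Var(T) + E[T]² = 6.25 + 0 = 6.25
E[N²] = Var(N) + E[N]² = 6.25 + 4 = 10.25
E[Z] = 6.25 + 10.25 = 16.5

16.5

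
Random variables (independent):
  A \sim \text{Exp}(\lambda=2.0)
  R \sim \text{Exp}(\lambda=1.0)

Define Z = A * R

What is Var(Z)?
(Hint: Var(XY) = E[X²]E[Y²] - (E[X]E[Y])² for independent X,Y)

Var(XY) = E[X²]E[Y²] - (E[X]E[Y])²
E[A] = 0.5, Var(A) = 0.25
E[R] = 1, Var(R) = 1
E[A²] = 0.25 + 0.5² = 0.5
E[R²] = 1 + 1² = 2
Var(Z) = 0.5*2 - (0.5*1)²
= 1 - 0.25 = 0.75

0.75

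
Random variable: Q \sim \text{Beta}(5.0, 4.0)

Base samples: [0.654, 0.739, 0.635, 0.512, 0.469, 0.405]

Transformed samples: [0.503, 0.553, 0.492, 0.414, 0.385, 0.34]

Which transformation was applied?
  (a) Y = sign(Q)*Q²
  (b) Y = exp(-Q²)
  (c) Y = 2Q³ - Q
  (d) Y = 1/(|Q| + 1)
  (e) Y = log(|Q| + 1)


Checking option (e) Y = log(|Q| + 1):
  Q = 0.654 -> Y = 0.503 ✓
  Q = 0.739 -> Y = 0.553 ✓
  Q = 0.635 -> Y = 0.492 ✓
All samples match this transformation.

(e) log(|Q| + 1)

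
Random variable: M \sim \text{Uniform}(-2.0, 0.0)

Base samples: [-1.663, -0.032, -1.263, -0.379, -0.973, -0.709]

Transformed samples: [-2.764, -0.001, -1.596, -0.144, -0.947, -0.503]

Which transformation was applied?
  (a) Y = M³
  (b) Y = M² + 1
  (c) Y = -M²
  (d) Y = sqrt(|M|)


Checking option (c) Y = -M²:
  M = -1.663 -> Y = -2.764 ✓
  M = -0.032 -> Y = -0.001 ✓
  M = -1.263 -> Y = -1.596 ✓
All samples match this transformation.

(c) -M²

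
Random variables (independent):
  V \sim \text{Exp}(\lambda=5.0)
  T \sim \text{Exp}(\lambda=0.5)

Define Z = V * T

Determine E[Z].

For independent RVs: E[XY] = E[X]*E[Y]
E[V] = 0.2
E[T] = 2
E[Z] = 0.2 * 2 = 0.4

0.4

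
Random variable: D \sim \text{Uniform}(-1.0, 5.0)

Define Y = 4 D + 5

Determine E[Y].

For Y = 4D + 5:
E[Y] = 4 * E[D] + 5
E[D] = (-1 + 5)/2 = 2
E[Y] = 4 * 2 + 5 = 13

13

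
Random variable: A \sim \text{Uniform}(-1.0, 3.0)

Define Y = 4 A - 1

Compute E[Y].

For Y = 4A - 1:
E[Y] = 4 * E[A] - 1
E[A] = (-1 + 3)/2 = 1
E[Y] = 4 * 1 - 1 = 3

3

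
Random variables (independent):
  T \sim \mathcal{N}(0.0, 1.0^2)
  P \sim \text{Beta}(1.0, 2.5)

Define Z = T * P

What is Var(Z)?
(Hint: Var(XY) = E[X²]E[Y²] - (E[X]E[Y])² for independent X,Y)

Var(XY) = E[X²]E[Y²] - (E[X]E[Y])²
E[T] = 0, Var(T) = 1
E[P] = 0.28571429, Var(P) = 0.045351474
E[T²] = 1 + 0² = 1
E[P²] = 0.045351474 + 0.28571429² = 0.12698413
Var(Z) = 1*0.12698413 - (0*0.28571429)²
= 0.12698413 - 0 = 0.12698413

0.12698413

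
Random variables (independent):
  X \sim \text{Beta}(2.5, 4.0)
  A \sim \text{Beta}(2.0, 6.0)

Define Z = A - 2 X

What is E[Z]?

E[Z] = -2*E[X] + 1*E[A]
E[X] = 0.38461538
E[A] = 0.25
E[Z] = -2*0.38461538 + 1*0.25 = -0.51923077

-0.51923077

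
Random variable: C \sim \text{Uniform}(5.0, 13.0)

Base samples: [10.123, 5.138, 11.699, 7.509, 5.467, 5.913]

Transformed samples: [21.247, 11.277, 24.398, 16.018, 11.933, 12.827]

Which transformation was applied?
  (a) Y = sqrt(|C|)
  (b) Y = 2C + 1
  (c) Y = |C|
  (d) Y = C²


Checking option (b) Y = 2C + 1:
  C = 10.123 -> Y = 21.247 ✓
  C = 5.138 -> Y = 11.277 ✓
  C = 11.699 -> Y = 24.398 ✓
All samples match this transformation.

(b) 2C + 1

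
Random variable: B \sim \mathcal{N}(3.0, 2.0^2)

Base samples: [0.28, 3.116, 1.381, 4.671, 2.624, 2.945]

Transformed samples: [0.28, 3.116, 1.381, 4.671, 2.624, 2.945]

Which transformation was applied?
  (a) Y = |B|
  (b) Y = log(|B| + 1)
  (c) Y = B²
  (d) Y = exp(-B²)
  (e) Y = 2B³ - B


Checking option (a) Y = |B|:
  B = 0.28 -> Y = 0.28 ✓
  B = 3.116 -> Y = 3.116 ✓
  B = 1.381 -> Y = 1.381 ✓
All samples match this transformation.

(a) |B|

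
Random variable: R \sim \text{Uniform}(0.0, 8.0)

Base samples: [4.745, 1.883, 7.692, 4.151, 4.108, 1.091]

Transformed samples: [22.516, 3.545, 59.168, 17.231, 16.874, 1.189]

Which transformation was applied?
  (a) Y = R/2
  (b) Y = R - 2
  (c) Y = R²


Checking option (c) Y = R²:
  R = 4.745 -> Y = 22.516 ✓
  R = 1.883 -> Y = 3.545 ✓
  R = 7.692 -> Y = 59.168 ✓
All samples match this transformation.

(c) R²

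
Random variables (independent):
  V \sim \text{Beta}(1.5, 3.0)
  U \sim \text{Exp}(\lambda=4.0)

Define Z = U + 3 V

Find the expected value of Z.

E[Z] = 3*E[V] + 1*E[U]
E[V] = 0.33333333
E[U] = 0.25
E[Z] = 3*0.33333333 + 1*0.25 = 1.25

1.25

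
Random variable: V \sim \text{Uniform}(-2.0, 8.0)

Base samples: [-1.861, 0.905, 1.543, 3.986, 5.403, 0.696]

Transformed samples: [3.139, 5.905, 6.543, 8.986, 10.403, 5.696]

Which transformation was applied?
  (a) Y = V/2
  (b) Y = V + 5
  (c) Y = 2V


Checking option (b) Y = V + 5:
  V = -1.861 -> Y = 3.139 ✓
  V = 0.905 -> Y = 5.905 ✓
  V = 1.543 -> Y = 6.543 ✓
All samples match this transformation.

(b) V + 5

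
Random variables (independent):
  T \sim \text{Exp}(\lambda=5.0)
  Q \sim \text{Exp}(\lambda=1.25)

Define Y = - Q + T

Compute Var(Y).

For independent RVs: Var(aX + bY) = a²Var(X) + b²Var(Y)
Var(T) = 0.04
Var(Q) = 0.64
Var(Y) = 1²*0.04 + (-1)²*0.64
= 1*0.04 + 1*0.64 = 0.68

0.68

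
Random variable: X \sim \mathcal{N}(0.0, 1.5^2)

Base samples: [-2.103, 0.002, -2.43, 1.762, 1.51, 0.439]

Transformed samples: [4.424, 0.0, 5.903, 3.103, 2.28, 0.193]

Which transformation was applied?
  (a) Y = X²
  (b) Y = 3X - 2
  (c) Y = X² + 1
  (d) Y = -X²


Checking option (a) Y = X²:
  X = -2.103 -> Y = 4.424 ✓
  X = 0.002 -> Y = 0.0 ✓
  X = -2.43 -> Y = 5.903 ✓
All samples match this transformation.

(a) X²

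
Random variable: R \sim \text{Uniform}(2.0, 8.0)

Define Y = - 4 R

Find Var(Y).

For Y = aR + b: Var(Y) = a² * Var(R)
Var(R) = (8 - 2)^2/12 = 3
Var(Y) = (-4)² * 3 = 16 * 3 = 48

48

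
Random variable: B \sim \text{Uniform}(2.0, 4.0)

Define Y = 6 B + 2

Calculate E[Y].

For Y = 6B + 2:
E[Y] = 6 * E[B] + 2
E[B] = (2 + 4)/2 = 3
E[Y] = 6 * 3 + 2 = 20

20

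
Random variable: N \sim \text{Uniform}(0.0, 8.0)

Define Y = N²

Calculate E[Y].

Using E[X²] = Var(X) + (E[X])²:
E[N] = 4
Var(N) = (8 - 0)^2/12 = 5.3333333
E[N²] = 5.3333333 + 4² = 5.3333333 + 16 = 21.333333

21.333333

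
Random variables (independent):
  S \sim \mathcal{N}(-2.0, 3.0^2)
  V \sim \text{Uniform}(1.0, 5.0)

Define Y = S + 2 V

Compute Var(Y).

For independent RVs: Var(aX + bY) = a²Var(X) + b²Var(Y)
Var(S) = 9
Var(V) = 1.3333333
Var(Y) = 1²*9 + 2²*1.3333333
= 1*9 + 4*1.3333333 = 14.333333

14.333333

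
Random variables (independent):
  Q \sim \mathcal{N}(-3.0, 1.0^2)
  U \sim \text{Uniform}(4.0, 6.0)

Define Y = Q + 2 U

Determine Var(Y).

For independent RVs: Var(aX + bY) = a²Var(X) + b²Var(Y)
Var(Q) = 1
Var(U) = 0.33333333
Var(Y) = 1²*1 + 2²*0.33333333
= 1*1 + 4*0.33333333 = 2.3333333

2.3333333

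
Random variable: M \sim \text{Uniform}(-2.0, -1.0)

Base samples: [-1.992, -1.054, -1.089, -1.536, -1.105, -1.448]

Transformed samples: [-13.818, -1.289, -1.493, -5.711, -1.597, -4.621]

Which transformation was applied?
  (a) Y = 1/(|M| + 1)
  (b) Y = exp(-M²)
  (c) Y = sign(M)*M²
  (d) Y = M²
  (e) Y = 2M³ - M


Checking option (e) Y = 2M³ - M:
  M = -1.992 -> Y = -13.818 ✓
  M = -1.054 -> Y = -1.289 ✓
  M = -1.089 -> Y = -1.493 ✓
All samples match this transformation.

(e) 2M³ - M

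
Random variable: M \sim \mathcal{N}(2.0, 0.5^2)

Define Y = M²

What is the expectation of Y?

Using E[X²] = Var(X) + (E[X])²:
E[M] = 2
Var(M) = 0.5^2 = 0.25
E[M²] = 0.25 + 2² = 0.25 + 4 = 4.25

4.25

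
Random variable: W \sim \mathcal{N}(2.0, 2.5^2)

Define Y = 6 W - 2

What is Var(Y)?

For Y = aW + b: Var(Y) = a² * Var(W)
Var(W) = 2.5^2 = 6.25
Var(Y) = 6² * 6.25 = 36 * 6.25 = 225

225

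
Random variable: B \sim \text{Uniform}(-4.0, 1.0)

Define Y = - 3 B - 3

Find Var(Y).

For Y = aB + b: Var(Y) = a² * Var(B)
Var(B) = (1 + 4)^2/12 = 2.0833333
Var(Y) = (-3)² * 2.0833333 = 9 * 2.0833333 = 18.75

18.75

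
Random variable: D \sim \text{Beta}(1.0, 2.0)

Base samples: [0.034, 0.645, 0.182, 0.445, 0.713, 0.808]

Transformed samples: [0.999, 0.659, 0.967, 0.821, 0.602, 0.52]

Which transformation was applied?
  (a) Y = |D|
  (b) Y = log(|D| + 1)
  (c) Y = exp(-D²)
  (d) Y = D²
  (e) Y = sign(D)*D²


Checking option (c) Y = exp(-D²):
  D = 0.034 -> Y = 0.999 ✓
  D = 0.645 -> Y = 0.659 ✓
  D = 0.182 -> Y = 0.967 ✓
All samples match this transformation.

(c) exp(-D²)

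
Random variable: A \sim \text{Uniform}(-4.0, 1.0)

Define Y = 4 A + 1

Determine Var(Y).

For Y = aA + b: Var(Y) = a² * Var(A)
Var(A) = (1 + 4)^2/12 = 2.0833333
Var(Y) = 4² * 2.0833333 = 16 * 2.0833333 = 33.333333

33.333333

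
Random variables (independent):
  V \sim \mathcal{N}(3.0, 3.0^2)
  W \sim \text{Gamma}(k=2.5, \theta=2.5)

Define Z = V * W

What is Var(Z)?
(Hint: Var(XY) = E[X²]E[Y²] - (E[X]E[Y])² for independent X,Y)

Var(XY) = E[X²]E[Y²] - (E[X]E[Y])²
E[V] = 3, Var(V) = 9
E[W] = 6.25, Var(W) = 15.625
E[V²] = 9 + 3² = 18
E[W²] = 15.625 + 6.25² = 54.6875
Var(Z) = 18*54.6875 - (3*6.25)²
= 984.375 - 351.5625 = 632.8125

632.8125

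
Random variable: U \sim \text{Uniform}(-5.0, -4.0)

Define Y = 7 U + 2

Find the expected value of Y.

For Y = 7U + 2:
E[Y] = 7 * E[U] + 2
E[U] = (-5 - 4)/2 = -4.5
E[Y] = 7 * (-4.5) + 2 = -29.5

-29.5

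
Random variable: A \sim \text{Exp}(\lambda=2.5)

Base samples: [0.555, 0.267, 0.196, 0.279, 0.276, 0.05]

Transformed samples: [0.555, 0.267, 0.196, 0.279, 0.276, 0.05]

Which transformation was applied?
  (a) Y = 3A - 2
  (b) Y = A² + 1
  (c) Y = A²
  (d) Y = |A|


Checking option (d) Y = |A|:
  A = 0.555 -> Y = 0.555 ✓
  A = 0.267 -> Y = 0.267 ✓
  A = 0.196 -> Y = 0.196 ✓
All samples match this transformation.

(d) |A|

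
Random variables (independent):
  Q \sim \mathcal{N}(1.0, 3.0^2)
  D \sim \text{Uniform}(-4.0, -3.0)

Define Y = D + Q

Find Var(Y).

For independent RVs: Var(aX + bY) = a²Var(X) + b²Var(Y)
Var(Q) = 9
Var(D) = 0.083333333
Var(Y) = 1²*9 + 1²*0.083333333
= 1*9 + 1*0.083333333 = 9.0833333

9.0833333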